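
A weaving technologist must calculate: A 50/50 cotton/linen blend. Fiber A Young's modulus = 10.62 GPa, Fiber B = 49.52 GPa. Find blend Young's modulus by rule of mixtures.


Formula: Blend property = (fraction_A * property_A) + (fraction_B * property_B)
Step 1: Contribution A = 50/100 * 10.62 GPa = 5.31 GPa
Step 2: Contribution B = 50/100 * 49.52 GPa = 24.76 GPa
Step 3: Blend Young's modulus = 5.31 + 24.76 = 30.07 GPa

30.07 GPa


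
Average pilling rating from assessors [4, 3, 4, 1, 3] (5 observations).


Formula: Mean = sum / count
Sum = 4 + 3 + 4 + 1 + 3 = 15
Mean = 15 / 5 = 3.0

3.0


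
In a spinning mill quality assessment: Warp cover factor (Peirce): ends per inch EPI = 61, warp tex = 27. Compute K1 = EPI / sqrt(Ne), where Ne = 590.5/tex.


Formula: K1 = EPI / sqrt(Ne), with Ne = 590.5 / tex_warp
Step 1: Ne = 590.5 / 27 = 21.87
Step 2: sqrt(Ne) = sqrt(21.87) = 4.6765
Step 3: K1 = 61 / 4.6765 = 13.0

13.0


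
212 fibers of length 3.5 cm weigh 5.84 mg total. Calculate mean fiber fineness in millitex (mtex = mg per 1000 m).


Formula: fineness (mtex) = mass (mg) / total length (km) = (mass_mg / total_length_m) * 1000
Step 1: Convert fiber length: 3.5 cm = 0.035 m
Step 2: Total fiber length = 212 * 0.035 = 7.42 m
Step 3: Linear density = 5.84 mg / 7.42 m = 0.7871 mg/m
Step 4: fineness = 0.7871 * 1000 = 787.1 mtex

787.1 mtex


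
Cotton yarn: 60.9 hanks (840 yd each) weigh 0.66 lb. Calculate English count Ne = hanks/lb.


Formula: Ne = hanks / mass_lb
Substituting: Ne = 60.9 / 0.66
Ne = 92.3

92.3 Ne


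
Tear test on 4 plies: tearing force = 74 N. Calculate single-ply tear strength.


Formula: Per-ply strength = Total force / Number of plies
Per-ply = 74 N / 4
Per-ply = 18.5 N

18.5 N


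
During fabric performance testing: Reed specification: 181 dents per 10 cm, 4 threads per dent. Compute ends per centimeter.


Formula: EPC = (dents per 10 cm * ends per dent) / 10
Step 1: Total ends per 10 cm = 181 * 4 = 724
Step 2: EPC = 724 / 10 = 72.4 ends/cm

72.4 ends/cm


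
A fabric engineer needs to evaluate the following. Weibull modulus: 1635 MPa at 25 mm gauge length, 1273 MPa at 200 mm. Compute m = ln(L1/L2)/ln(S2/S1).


Formula: m = ln(L1/L2) / ln(S2/S1)
Step 1: ln(L1/L2) = ln(25/200) = -2.07944
Step 2: S2/S1 = 1273/1635 = 0.77859
Step 3: ln(S2/S1) = ln(0.77859) = -0.25027
Step 4: m = -2.07944 / -0.25027 = 8.31

8.31 (Weibull m)


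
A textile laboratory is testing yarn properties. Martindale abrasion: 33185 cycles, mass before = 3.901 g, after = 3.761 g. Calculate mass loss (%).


Formula: Mass loss% = ((m_before - m_after) / m_before) * 100
Step 1: Mass loss = 3.901 - 3.761 = 0.14 g
Step 2: Ratio = 0.14 / 3.901 = 0.0358882
Step 3: Mass loss% = 0.0358882 * 100 = 3.58882% ≈ 3.59%

3.59%


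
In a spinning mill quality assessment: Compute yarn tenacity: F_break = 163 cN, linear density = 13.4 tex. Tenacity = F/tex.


Formula: Tenacity = Breaking force / Linear density
Tenacity = 163 cN / 13.4 tex
Tenacity = 12.16 cN/tex

12.16 cN/tex


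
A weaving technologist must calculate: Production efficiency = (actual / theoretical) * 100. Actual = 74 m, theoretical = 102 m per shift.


Formula: Efficiency% = (Actual output / Theoretical output) * 100
Efficiency% = (74 / 102) * 100
Efficiency% = 0.72549 * 100 = 72.549% ≈ 72.5%

72.5%


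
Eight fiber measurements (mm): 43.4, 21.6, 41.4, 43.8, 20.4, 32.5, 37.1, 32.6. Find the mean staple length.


Formula: Mean = sum of lengths / count
Sum = 43.4 + 21.6 + 41.4 + 43.8 + 20.4 + 32.5 + 37.1 + 32.6
Sum = 272.8 mm
Mean = 272.8 / 8 = 34.10 mm

34.10 mm


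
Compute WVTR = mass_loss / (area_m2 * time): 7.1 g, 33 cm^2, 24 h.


Formula: WVTR = mass_loss / (area * time)
Step 1: Convert area: 33 cm^2 = 0.0033 m^2
Step 2: WVTR = 7.1 g / (0.0033 m^2 * 24 h)
Step 3: WVTR = 7.1 / 0.0792 = 89.6 g/m^2/h

89.6 g/m^2/h


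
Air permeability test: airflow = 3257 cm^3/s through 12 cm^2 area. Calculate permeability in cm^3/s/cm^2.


Formula: Air Permeability = Airflow / Test Area
AP = 3257 cm^3/s / 12 cm^2
AP = 271.4 cm^3/s/cm^2

271.4 cm^3/s/cm^2


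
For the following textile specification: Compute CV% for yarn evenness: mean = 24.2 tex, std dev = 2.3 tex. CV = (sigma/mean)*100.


Formula: CV% = (standard deviation / mean) * 100
Step 1: Ratio = 2.3 / 24.2 = 0.095041
Step 2: CV% = 0.095041 * 100 = 9.5041% ≈ 9.5%

9.5%


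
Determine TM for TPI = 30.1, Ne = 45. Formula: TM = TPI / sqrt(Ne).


Formula: TM = TPI / sqrt(Ne)
Step 1: sqrt(Ne) = sqrt(45) = 6.7082
Step 2: TM = 30.1 / 6.7082 = 4.49

4.49 TM


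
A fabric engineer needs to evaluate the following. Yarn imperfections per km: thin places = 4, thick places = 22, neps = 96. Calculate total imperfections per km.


Formula: Total = thin places + thick places + neps
Total = 4 + 22 + 96
Total = 122 imperfections/km

122 imperfections/km


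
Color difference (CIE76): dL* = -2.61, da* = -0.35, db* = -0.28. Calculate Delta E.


Formula: Delta E = sqrt(dL*^2 + da*^2 + db*^2)
Step 1: dL*^2 = (-2.61)^2 = 6.8121
Step 2: da*^2 = (-0.35)^2 = 0.1225
Step 3: db*^2 = (-0.28)^2 = 0.0784
Step 4: Sum = 6.8121 + 0.1225 + 0.0784 = 7.013
Step 5: Delta E = sqrt(7.013) = 2.65

2.65 Delta E


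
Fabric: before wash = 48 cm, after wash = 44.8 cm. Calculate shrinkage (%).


Formula: Shrinkage% = ((L_before - L_after) / L_before) * 100
Step 1: Shrinkage = 48 - 44.8 = 3.2 cm
Step 2: Shrinkage% = (3.2 / 48) * 100
Step 3: Shrinkage% = 0.066667 * 100 = 6.6667% ≈ 6.7%

6.7%


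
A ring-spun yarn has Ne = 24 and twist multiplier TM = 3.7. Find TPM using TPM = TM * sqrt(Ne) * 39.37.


Formula: TPM = TM * sqrt(Ne) * 39.37
Step 1: sqrt(Ne) = sqrt(24) = 4.899
Step 2: TM * sqrt(Ne) = 3.7 * 4.899 = 18.1263
Step 3: TPM = 18.1263 * 39.37 = 714 twists/m

714 twists/m


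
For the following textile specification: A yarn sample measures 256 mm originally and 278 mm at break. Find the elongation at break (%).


Formula: Elongation (%) = ((L_break - L0) / L0) * 100
Step 1: Extension = 278 - 256 = 22 mm
Step 2: Elongation = (22 / 256) * 100
Step 3: Elongation = 0.085938 * 100 = 8.5938% ≈ 8.6%

8.6%


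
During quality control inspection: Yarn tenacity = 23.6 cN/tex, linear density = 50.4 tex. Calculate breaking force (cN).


Formula: Breaking force = Tenacity * Linear density
F = 23.6 cN/tex * 50.4 tex
F = 1189.44 cN

1189.44 cN


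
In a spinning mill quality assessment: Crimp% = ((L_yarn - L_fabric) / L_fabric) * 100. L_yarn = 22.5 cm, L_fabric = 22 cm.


Formula: Crimp% = ((L_yarn - L_fabric) / L_fabric) * 100
Step 1: Extension = 22.5 - 22 = 0.5 cm
Step 2: Crimp% = (0.5 / 22) * 100
Step 3: Crimp% = 0.022727 * 100 = 2.2727% ≈ 2.3%

2.3%


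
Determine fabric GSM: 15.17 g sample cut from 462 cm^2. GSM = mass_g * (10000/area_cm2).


Formula: GSM = mass_g / area_m2
Step 1: Convert area: 462 cm^2 = 462 / 10000 = 0.0462 m^2
Step 2: GSM = 15.17 g / 0.0462 m^2 = 328.4 g/m^2

328.4 g/m^2


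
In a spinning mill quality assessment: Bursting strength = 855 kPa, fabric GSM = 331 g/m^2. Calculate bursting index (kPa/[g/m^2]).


Formula: Bursting Index = Bursting Strength / Fabric GSM
BI = 855 kPa / 331 g/m^2
BI = 2.583 kPa/(g/m^2)

2.583 kPa/(g/m^2)


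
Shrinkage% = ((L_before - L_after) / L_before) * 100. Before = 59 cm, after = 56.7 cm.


Formula: Shrinkage% = ((L_before - L_after) / L_before) * 100
Step 1: Shrinkage = 59 - 56.7 = 2.3 cm
Step 2: Shrinkage% = (2.3 / 59) * 100
Step 3: Shrinkage% = 0.038983 * 100 = 3.8983% ≈ 3.9%

3.9%


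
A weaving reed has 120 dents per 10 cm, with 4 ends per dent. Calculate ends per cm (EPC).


Formula: EPC = (dents per 10 cm * ends per dent) / 10
Step 1: Total ends per 10 cm = 120 * 4 = 480
Step 2: EPC = 480 / 10 = 48.0 ends/cm

48.0 ends/cm


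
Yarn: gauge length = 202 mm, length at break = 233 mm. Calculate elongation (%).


Formula: Elongation (%) = ((L_break - L0) / L0) * 100
Step 1: Extension = 233 - 202 = 31 mm
Step 2: Elongation = (31 / 202) * 100
Step 3: Elongation = 0.153465 * 100 = 15.3465% ≈ 15.3%

15.3%


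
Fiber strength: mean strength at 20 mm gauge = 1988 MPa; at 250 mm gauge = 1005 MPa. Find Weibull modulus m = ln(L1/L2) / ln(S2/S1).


Formula: m = ln(L1/L2) / ln(S2/S1)
Step 1: ln(L1/L2) = ln(20/250) = -2.52573
Step 2: S2/S1 = 1005/1988 = 0.50553
Step 3: ln(S2/S1) = ln(0.50553) = -0.68215
Step 4: m = -2.52573 / -0.68215 = 3.70

3.70 (Weibull m)


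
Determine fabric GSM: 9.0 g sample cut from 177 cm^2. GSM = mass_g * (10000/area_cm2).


Formula: GSM = mass_g / area_m2
Step 1: Convert area: 177 cm^2 = 177 / 10000 = 0.0177 m^2
Step 2: GSM = 9.0 g / 0.0177 m^2 = 508.5 g/m^2

508.5 g/m^2


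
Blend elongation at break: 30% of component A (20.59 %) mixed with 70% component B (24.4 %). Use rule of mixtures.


Formula: Blend property = (fraction_A * property_A) + (fraction_B * property_B)
Step 1: Contribution A = 30/100 * 20.59 % = 6.177 %
Step 2: Contribution B = 70/100 * 24.4 % = 17.08 %
Step 3: Blend elongation at break = 6.177 + 17.08 = 23.257 %

23.257 %


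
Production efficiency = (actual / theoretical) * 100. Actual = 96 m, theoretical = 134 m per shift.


Formula: Efficiency% = (Actual output / Theoretical output) * 100
Efficiency% = (96 / 134) * 100
Efficiency% = 0.716418 * 100 = 71.6418% ≈ 71.6%

71.6%


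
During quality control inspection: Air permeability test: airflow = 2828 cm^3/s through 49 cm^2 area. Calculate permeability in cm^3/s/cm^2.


Formula: Air Permeability = Airflow / Test Area
AP = 2828 cm^3/s / 49 cm^2
AP = 57.7 cm^3/s/cm^2

57.7 cm^3/s/cm^2


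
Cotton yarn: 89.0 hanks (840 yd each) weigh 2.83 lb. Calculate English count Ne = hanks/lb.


Formula: Ne = hanks / mass_lb
Substituting: Ne = 89.0 / 2.83
Ne = 31.4

31.4 Ne


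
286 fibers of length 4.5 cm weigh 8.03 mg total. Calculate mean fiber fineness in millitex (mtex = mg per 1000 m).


Formula: fineness (mtex) = mass (mg) / total length (km) = (mass_mg / total_length_m) * 1000
Step 1: Convert fiber length: 4.5 cm = 0.045 m
Step 2: Total fiber length = 286 * 0.045 = 12.87 m
Step 3: Linear density = 8.03 mg / 12.87 m = 0.6239 mg/m
Step 4: fineness = 0.6239 * 1000 = 623.9 mtex

623.9 mtex


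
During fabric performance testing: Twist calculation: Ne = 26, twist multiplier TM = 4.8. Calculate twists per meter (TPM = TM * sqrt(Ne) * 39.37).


Formula: TPM = TM * sqrt(Ne) * 39.37
Step 1: sqrt(Ne) = sqrt(26) = 5.099
Step 2: TM * sqrt(Ne) = 4.8 * 5.099 = 24.4752
Step 3: TPM = 24.4752 * 39.37 = 964 twists/m

964 twists/m


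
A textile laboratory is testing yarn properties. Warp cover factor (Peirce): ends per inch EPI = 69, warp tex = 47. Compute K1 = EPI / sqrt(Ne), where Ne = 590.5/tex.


Formula: K1 = EPI / sqrt(Ne), with Ne = 590.5 / tex_warp
Step 1: Ne = 590.5 / 47 = 12.564
Step 2: sqrt(Ne) = sqrt(12.564) = 3.5446
Step 3: K1 = 69 / 3.5446 = 19.5

19.5


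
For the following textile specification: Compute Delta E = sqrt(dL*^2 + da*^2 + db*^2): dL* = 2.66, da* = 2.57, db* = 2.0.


Formula: Delta E = sqrt(dL*^2 + da*^2 + db*^2)
Step 1: dL*^2 = 2.66^2 = 7.0756
Step 2: da*^2 = 2.57^2 = 6.6049
Step 3: db*^2 = 2.0^2 = 4.0
Step 4: Sum = 7.0756 + 6.6049 + 4.0 = 17.6805
Step 5: Delta E = sqrt(17.6805) = 4.2

4.2 Delta E


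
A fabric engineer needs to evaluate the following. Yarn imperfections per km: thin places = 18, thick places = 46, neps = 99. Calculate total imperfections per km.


Formula: Total = thin places + thick places + neps
Total = 18 + 46 + 99
Total = 163 imperfections/km

163 imperfections/km


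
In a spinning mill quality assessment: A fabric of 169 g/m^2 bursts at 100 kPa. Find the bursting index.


Formula: Bursting Index = Bursting Strength / Fabric GSM
BI = 100 kPa / 169 g/m^2
BI = 0.592 kPa/(g/m^2)

0.592 kPa/(g/m^2)


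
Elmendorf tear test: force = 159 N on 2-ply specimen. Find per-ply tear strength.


Formula: Per-ply strength = Total force / Number of plies
Per-ply = 159 N / 2
Per-ply = 79.5 N

79.5 N


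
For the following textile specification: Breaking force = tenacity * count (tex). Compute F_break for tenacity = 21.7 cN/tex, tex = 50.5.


Formula: Breaking force = Tenacity * Linear density
F = 21.7 cN/tex * 50.5 tex
F = 1095.85 cN

1095.85 cN


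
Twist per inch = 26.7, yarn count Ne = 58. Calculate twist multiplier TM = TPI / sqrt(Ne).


Formula: TM = TPI / sqrt(Ne)
Step 1: sqrt(Ne) = sqrt(58) = 7.6158
Step 2: TM = 26.7 / 7.6158 = 3.51

3.51 TM


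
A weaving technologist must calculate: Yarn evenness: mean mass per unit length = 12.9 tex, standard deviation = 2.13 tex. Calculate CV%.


Formula: CV% = (standard deviation / mean) * 100
Step 1: Ratio = 2.13 / 12.9 = 0.165116
Step 2: CV% = 0.165116 * 100 = 16.5116% ≈ 16.5%

16.5%


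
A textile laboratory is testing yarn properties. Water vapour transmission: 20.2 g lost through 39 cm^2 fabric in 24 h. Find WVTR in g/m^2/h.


Formula: WVTR = mass_loss / (area * time)
Step 1: Convert area: 39 cm^2 = 0.0039 m^2
Step 2: WVTR = 20.2 g / (0.0039 m^2 * 24 h)
Step 3: WVTR = 20.2 / 0.0936 = 215.8 g/m^2/h

215.8 g/m^2/h


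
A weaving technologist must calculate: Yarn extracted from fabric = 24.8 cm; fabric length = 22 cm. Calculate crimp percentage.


Formula: Crimp% = ((L_yarn - L_fabric) / L_fabric) * 100
Step 1: Extension = 24.8 - 22 = 2.8 cm
Step 2: Crimp% = (2.8 / 22) * 100
Step 3: Crimp% = 0.127273 * 100 = 12.7273% ≈ 12.7%

12.7%


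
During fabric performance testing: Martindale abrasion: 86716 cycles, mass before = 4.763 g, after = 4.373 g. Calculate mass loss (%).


Formula: Mass loss% = ((m_before - m_after) / m_before) * 100
Step 1: Mass loss = 4.763 - 4.373 = 0.39 g
Step 2: Ratio = 0.39 / 4.763 = 0.0818812
Step 3: Mass loss% = 0.0818812 * 100 = 8.18812% ≈ 8.19%

8.19%


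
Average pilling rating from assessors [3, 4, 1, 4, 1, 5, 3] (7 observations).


Formula: Mean = sum / count
Sum = 3 + 4 + 1 + 4 + 1 + 5 + 3 = 21
Mean = 21 / 7 = 3.0

3.0


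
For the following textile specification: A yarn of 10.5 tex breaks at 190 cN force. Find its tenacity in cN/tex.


Formula: Tenacity = Breaking force / Linear density
Tenacity = 190 cN / 10.5 tex
Tenacity = 18.10 cN/tex

18.10 cN/tex


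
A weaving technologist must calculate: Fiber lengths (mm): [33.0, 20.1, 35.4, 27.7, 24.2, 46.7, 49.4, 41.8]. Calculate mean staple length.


Formula: Mean = sum of lengths / count
Sum = 33.0 + 20.1 + 35.4 + 27.7 + 24.2 + 46.7 + 49.4 + 41.8
Sum = 278.3 mm
Mean = 278.3 / 8 = 34.79 mm

34.79 mm


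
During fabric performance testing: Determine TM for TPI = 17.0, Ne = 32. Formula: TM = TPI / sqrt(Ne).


Formula: TM = TPI / sqrt(Ne)
Step 1: sqrt(Ne) = sqrt(32) = 5.6569
Step 2: TM = 17.0 / 5.6569 = 3.01

3.01 TM


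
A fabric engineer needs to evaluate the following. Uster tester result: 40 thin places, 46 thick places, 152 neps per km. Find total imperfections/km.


Formula: Total = thin places + thick places + neps
Total = 40 + 46 + 152
Total = 238 imperfections/km

238 imperfections/km


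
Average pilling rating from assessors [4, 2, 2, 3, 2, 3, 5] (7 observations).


Formula: Mean = sum / count
Sum = 4 + 2 + 2 + 3 + 2 + 3 + 5 = 21
Mean = 21 / 7 = 3.0

3.0


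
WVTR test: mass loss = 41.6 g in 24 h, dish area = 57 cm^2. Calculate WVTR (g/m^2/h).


Formula: WVTR = mass_loss / (area * time)
Step 1: Convert area: 57 cm^2 = 0.0057 m^2
Step 2: WVTR = 41.6 g / (0.0057 m^2 * 24 h)
Step 3: WVTR = 41.6 / 0.1368 = 304.1 g/m^2/h

304.1 g/m^2/h


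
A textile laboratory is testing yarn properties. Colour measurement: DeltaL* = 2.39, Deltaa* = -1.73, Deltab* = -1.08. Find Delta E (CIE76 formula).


Formula: Delta E = sqrt(dL*^2 + da*^2 + db*^2)
Step 1: dL*^2 = 2.39^2 = 5.7121
Step 2: da*^2 = (-1.73)^2 = 2.9929
Step 3: db*^2 = (-1.08)^2 = 1.1664
Step 4: Sum = 5.7121 + 2.9929 + 1.1664 = 9.8714
Step 5: Delta E = sqrt(9.8714) = 3.14

3.14 Delta E


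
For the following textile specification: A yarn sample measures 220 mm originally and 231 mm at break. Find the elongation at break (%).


Formula: Elongation (%) = ((L_break - L0) / L0) * 100
Step 1: Extension = 231 - 220 = 11 mm
Step 2: Elongation = (11 / 220) * 100
Step 3: Elongation = 0.05 * 100 = 5.0%

5.0%


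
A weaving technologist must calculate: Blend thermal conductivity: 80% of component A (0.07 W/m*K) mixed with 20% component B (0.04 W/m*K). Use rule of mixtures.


Formula: Blend property = (fraction_A * property_A) + (fraction_B * property_B)
Step 1: Contribution A = 80/100 * 0.07 W/m*K = 0.056 W/m*K
Step 2: Contribution B = 20/100 * 0.04 W/m*K = 0.008 W/m*K
Step 3: Blend thermal conductivity = 0.056 + 0.008 = 0.064 W/m*K

0.064 W/m*K


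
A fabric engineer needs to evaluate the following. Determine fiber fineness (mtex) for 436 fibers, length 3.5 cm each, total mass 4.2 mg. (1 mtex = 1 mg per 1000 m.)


Formula: fineness (mtex) = mass (mg) / total length (km) = (mass_mg / total_length_m) * 1000
Step 1: Convert fiber length: 3.5 cm = 0.035 m
Step 2: Total fiber length = 436 * 0.035 = 15.26 m
Step 3: Linear density = 4.2 mg / 15.26 m = 0.2752 mg/m
Step 4: fineness = 0.2752 * 1000 = 275.2 mtex

275.2 mtex


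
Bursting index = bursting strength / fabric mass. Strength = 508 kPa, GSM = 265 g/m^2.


Formula: Bursting Index = Bursting Strength / Fabric GSM
BI = 508 kPa / 265 g/m^2
BI = 1.917 kPa/(g/m^2)

1.917 kPa/(g/m^2)


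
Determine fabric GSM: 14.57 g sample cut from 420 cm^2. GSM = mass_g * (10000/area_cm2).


Formula: GSM = mass_g / area_m2
Step 1: Convert area: 420 cm^2 = 420 / 10000 = 0.042 m^2
Step 2: GSM = 14.57 g / 0.042 m^2 = 346.9 g/m^2

346.9 g/m^2


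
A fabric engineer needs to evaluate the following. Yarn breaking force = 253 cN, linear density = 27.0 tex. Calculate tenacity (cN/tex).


Formula: Tenacity = Breaking force / Linear density
Tenacity = 253 cN / 27.0 tex
Tenacity = 9.37 cN/tex

9.37 cN/tex


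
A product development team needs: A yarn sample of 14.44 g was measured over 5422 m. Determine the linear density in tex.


Formula: Tex = (mass_g / length_m) * 1000
Substituting: Tex = (14.44 / 5422) * 1000
Intermediate: 14.44 / 5422 = 0.00266322 g/m
Tex = 0.00266322 * 1000 = 2.66 tex

2.66 tex


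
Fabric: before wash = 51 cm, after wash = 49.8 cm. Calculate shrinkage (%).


Formula: Shrinkage% = ((L_before - L_after) / L_before) * 100
Step 1: Shrinkage = 51 - 49.8 = 1.2 cm
Step 2: Shrinkage% = (1.2 / 51) * 100
Step 3: Shrinkage% = 0.023529 * 100 = 2.3529% ≈ 2.4%

2.4%


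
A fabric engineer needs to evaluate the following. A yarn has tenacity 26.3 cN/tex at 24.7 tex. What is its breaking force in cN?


Formula: Breaking force = Tenacity * Linear density
F = 26.3 cN/tex * 24.7 tex
F = 649.61 cN

649.61 cN


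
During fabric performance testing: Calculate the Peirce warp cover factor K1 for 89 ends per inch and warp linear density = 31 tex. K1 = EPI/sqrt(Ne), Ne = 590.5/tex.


Formula: K1 = EPI / sqrt(Ne), with Ne = 590.5 / tex_warp
Step 1: Ne = 590.5 / 31 = 19.048
Step 2: sqrt(Ne) = sqrt(19.048) = 4.3644
Step 3: K1 = 89 / 4.3644 = 20.4

20.4


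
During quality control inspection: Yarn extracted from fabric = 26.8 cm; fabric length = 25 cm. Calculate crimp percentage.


Formula: Crimp% = ((L_yarn - L_fabric) / L_fabric) * 100
Step 1: Extension = 26.8 - 25 = 1.8 cm
Step 2: Crimp% = (1.8 / 25) * 100
Step 3: Crimp% = 0.072 * 100 = 7.2%

7.2%


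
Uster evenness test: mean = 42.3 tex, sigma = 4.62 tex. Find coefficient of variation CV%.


Formula: CV% = (standard deviation / mean) * 100
Step 1: Ratio = 4.62 / 42.3 = 0.10922
Step 2: CV% = 0.10922 * 100 = 10.922% ≈ 10.9%

10.9%


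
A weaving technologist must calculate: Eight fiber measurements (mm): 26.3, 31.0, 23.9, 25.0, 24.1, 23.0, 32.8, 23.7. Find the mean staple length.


Formula: Mean = sum of lengths / count
Sum = 26.3 + 31.0 + 23.9 + 25.0 + 24.1 + 23.0 + 32.8 + 23.7
Sum = 209.8 mm
Mean = 209.8 / 8 = 26.23 mm

26.23 mm


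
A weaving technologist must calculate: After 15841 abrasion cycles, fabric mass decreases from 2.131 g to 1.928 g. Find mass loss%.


Formula: Mass loss% = ((m_before - m_after) / m_before) * 100
Step 1: Mass loss = 2.131 - 1.928 = 0.203 g
Step 2: Ratio = 0.203 / 2.131 = 0.0952604
Step 3: Mass loss% = 0.0952604 * 100 = 9.52604% ≈ 9.53%

9.53%


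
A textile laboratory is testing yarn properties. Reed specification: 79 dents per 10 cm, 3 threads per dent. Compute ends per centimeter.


Formula: EPC = (dents per 10 cm * ends per dent) / 10
Step 1: Total ends per 10 cm = 79 * 3 = 237
Step 2: EPC = 237 / 10 = 23.7 ends/cm

23.7 ends/cm


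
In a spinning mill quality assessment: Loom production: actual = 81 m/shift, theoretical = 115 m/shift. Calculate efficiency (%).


Formula: Efficiency% = (Actual output / Theoretical output) * 100
Efficiency% = (81 / 115) * 100
Efficiency% = 0.704348 * 100 = 70.4348% ≈ 70.4%

70.4%


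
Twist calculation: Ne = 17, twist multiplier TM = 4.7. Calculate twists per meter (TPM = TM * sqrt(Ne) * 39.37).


Formula: TPM = TM * sqrt(Ne) * 39.37
Step 1: sqrt(Ne) = sqrt(17) = 4.1231
Step 2: TM * sqrt(Ne) = 4.7 * 4.1231 = 19.3786
Step 3: TPM = 19.3786 * 39.37 = 763 twists/m

763 twists/m


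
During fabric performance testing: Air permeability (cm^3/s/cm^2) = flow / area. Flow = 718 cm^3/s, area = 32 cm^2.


Formula: Air Permeability = Airflow / Test Area
AP = 718 cm^3/s / 32 cm^2
AP = 22.4 cm^3/s/cm^2

22.4 cm^3/s/cm^2


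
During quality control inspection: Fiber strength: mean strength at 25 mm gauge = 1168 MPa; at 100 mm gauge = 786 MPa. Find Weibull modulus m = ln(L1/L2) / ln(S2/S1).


Formula: m = ln(L1/L2) / ln(S2/S1)
Step 1: ln(L1/L2) = ln(25/100) = -1.38629
Step 2: S2/S1 = 786/1168 = 0.67295
Step 3: ln(S2/S1) = ln(0.67295) = -0.39608
Step 4: m = -1.38629 / -0.39608 = 3.50

3.50 (Weibull m)


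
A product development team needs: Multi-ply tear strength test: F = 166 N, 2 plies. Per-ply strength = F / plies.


Formula: Per-ply strength = Total force / Number of plies
Per-ply = 166 N / 2
Per-ply = 83 N

83 N


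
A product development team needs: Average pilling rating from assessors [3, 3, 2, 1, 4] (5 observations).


Formula: Mean = sum / count
Sum = 3 + 3 + 2 + 1 + 4 = 13
Mean = 13 / 5 = 2.6

2.6


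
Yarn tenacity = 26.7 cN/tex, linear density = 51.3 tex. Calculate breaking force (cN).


Formula: Breaking force = Tenacity * Linear density
F = 26.7 cN/tex * 51.3 tex
F = 1369.71 cN

1369.71 cN


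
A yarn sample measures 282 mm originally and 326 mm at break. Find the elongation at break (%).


Formula: Elongation (%) = ((L_break - L0) / L0) * 100
Step 1: Extension = 326 - 282 = 44 mm
Step 2: Elongation = (44 / 282) * 100
Step 3: Elongation = 0.156028 * 100 = 15.6028% ≈ 15.6%

15.6%


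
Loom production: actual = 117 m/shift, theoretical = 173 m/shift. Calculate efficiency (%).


Formula: Efficiency% = (Actual output / Theoretical output) * 100
Efficiency% = (117 / 173) * 100
Efficiency% = 0.676301 * 100 = 67.6301% ≈ 67.6%

67.6%


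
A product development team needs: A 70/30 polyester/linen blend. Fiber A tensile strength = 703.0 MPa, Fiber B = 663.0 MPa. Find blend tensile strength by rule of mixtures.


Formula: Blend property = (fraction_A * property_A) + (fraction_B * property_B)
Step 1: Contribution A = 70/100 * 703.0 MPa = 492.1 MPa
Step 2: Contribution B = 30/100 * 663.0 MPa = 198.9 MPa
Step 3: Blend tensile strength = 492.1 + 198.9 = 691.0 MPa

691.0 MPa


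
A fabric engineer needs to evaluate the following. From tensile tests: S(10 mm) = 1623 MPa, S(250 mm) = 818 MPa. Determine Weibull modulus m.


Formula: m = ln(L1/L2) / ln(S2/S1)
Step 1: ln(L1/L2) = ln(10/250) = -3.21888
Step 2: S2/S1 = 818/1623 = 0.504
Step 3: ln(S2/S1) = ln(0.504) = -0.68518
Step 4: m = -3.21888 / -0.68518 = 4.70

4.70 (Weibull m)


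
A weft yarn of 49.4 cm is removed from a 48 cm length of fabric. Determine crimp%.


Formula: Crimp% = ((L_yarn - L_fabric) / L_fabric) * 100
Step 1: Extension = 49.4 - 48 = 1.4 cm
Step 2: Crimp% = (1.4 / 48) * 100
Step 3: Crimp% = 0.029167 * 100 = 2.9167% ≈ 2.9%

2.9%


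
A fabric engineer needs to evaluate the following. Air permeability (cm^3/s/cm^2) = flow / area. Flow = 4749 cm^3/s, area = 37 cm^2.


Formula: Air Permeability = Airflow / Test Area
AP = 4749 cm^3/s / 37 cm^2
AP = 128.4 cm^3/s/cm^2

128.4 cm^3/s/cm^2


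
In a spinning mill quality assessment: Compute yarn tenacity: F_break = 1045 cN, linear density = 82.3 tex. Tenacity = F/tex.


Formula: Tenacity = Breaking force / Linear density
Tenacity = 1045 cN / 82.3 tex
Tenacity = 12.70 cN/tex

12.70 cN/tex


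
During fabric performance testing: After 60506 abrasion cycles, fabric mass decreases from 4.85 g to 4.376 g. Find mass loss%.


Formula: Mass loss% = ((m_before - m_after) / m_before) * 100
Step 1: Mass loss = 4.85 - 4.376 = 0.474 g
Step 2: Ratio = 0.474 / 4.85 = 0.097732
Step 3: Mass loss% = 0.097732 * 100 = 9.7732% ≈ 9.77%

9.77%


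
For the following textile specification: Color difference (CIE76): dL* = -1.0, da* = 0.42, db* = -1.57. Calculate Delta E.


Formula: Delta E = sqrt(dL*^2 + da*^2 + db*^2)
Step 1: dL*^2 = (-1.0)^2 = 1.0
Step 2: da*^2 = 0.42^2 = 0.1764
Step 3: db*^2 = (-1.57)^2 = 2.4649
Step 4: Sum = 1.0 + 0.1764 + 2.4649 = 3.6413
Step 5: Delta E = sqrt(3.6413) = 1.91

1.91 Delta E


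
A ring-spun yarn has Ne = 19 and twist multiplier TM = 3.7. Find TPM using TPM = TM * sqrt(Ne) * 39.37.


Formula: TPM = TM * sqrt(Ne) * 39.37
Step 1: sqrt(Ne) = sqrt(19) = 4.3589
Step 2: TM * sqrt(Ne) = 3.7 * 4.3589 = 16.1279
Step 3: TPM = 16.1279 * 39.37 = 635 twists/m

635 twists/m


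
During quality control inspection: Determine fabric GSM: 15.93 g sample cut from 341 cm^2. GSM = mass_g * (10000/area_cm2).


Formula: GSM = mass_g / area_m2
Step 1: Convert area: 341 cm^2 = 341 / 10000 = 0.0341 m^2
Step 2: GSM = 15.93 g / 0.0341 m^2 = 467.2 g/m^2

467.2 g/m^2


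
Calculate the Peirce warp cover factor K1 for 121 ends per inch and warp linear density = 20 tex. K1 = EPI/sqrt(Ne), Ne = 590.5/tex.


Formula: K1 = EPI / sqrt(Ne), with Ne = 590.5 / tex_warp
Step 1: Ne = 590.5 / 20 = 29.525
Step 2: sqrt(Ne) = sqrt(29.525) = 5.4337
Step 3: K1 = 121 / 5.4337 = 22.3

22.3


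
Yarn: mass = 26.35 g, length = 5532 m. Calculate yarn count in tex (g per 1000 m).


Formula: Tex = (mass_g / length_m) * 1000
Substituting: Tex = (26.35 / 5532) * 1000
Intermediate: 26.35 / 5532 = 0.0047632 g/m
Tex = 0.0047632 * 1000 = 4.76 tex

4.76 tex


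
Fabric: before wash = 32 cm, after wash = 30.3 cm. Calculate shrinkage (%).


Formula: Shrinkage% = ((L_before - L_after) / L_before) * 100
Step 1: Shrinkage = 32 - 30.3 = 1.7 cm
Step 2: Shrinkage% = (1.7 / 32) * 100
Step 3: Shrinkage% = 0.053125 * 100 = 5.3125% ≈ 5.3%

5.3%


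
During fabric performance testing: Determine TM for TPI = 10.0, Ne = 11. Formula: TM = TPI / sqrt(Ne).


Formula: TM = TPI / sqrt(Ne)
Step 1: sqrt(Ne) = sqrt(11) = 3.3166
Step 2: TM = 10.0 / 3.3166 = 3.02

3.02 TM


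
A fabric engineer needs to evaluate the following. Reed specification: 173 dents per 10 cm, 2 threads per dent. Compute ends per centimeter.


Formula: EPC = (dents per 10 cm * ends per dent) / 10
Step 1: Total ends per 10 cm = 173 * 2 = 346
Step 2: EPC = 346 / 10 = 34.6 ends/cm

34.6 ends/cm


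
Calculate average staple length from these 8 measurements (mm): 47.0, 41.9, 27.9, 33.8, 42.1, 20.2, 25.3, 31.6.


Formula: Mean = sum of lengths / count
Sum = 47.0 + 41.9 + 27.9 + 33.8 + 42.1 + 20.2 + 25.3 + 31.6
Sum = 269.8 mm
Mean = 269.8 / 8 = 33.73 mm

33.73 mm


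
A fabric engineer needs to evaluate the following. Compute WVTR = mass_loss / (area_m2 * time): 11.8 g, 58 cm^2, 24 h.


Formula: WVTR = mass_loss / (area * time)
Step 1: Convert area: 58 cm^2 = 0.0058 m^2
Step 2: WVTR = 11.8 g / (0.0058 m^2 * 24 h)
Step 3: WVTR = 11.8 / 0.1392 = 84.8 g/m^2/h

84.8 g/m^2/h


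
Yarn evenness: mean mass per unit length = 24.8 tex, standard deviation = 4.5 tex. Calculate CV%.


Formula: CV% = (standard deviation / mean) * 100
Step 1: Ratio = 4.5 / 24.8 = 0.181452
Step 2: CV% = 0.181452 * 100 = 18.1452% ≈ 18.1%

18.1%


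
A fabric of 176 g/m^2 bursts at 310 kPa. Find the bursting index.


Formula: Bursting Index = Bursting Strength / Fabric GSM
BI = 310 kPa / 176 g/m^2
BI = 1.761 kPa/(g/m^2)

1.761 kPa/(g/m^2)


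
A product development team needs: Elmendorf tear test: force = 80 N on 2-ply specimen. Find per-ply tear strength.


Formula: Per-ply strength = Total force / Number of plies
Per-ply = 80 N / 2
Per-ply = 40 N

40 N


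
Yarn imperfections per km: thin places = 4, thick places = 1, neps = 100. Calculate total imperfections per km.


Formula: Total = thin places + thick places + neps
Total = 4 + 1 + 100
Total = 105 imperfections/km

105 imperfections/km


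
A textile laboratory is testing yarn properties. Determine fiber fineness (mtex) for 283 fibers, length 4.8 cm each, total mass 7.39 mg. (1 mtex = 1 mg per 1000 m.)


Formula: fineness (mtex) = mass (mg) / total length (km) = (mass_mg / total_length_m) * 1000
Step 1: Convert fiber length: 4.8 cm = 0.048 m
Step 2: Total fiber length = 283 * 0.048 = 13.584 m
Step 3: Linear density = 7.39 mg / 13.584 m = 0.5440 mg/m
Step 4: fineness = 0.5440 * 1000 = 544.0 mtex

544.0 mtex


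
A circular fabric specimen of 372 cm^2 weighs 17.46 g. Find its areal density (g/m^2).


Formula: GSM = mass_g / area_m2
Step 1: Convert area: 372 cm^2 = 372 / 10000 = 0.0372 m^2
Step 2: GSM = 17.46 g / 0.0372 m^2 = 469.4 g/m^2

469.4 g/m^2


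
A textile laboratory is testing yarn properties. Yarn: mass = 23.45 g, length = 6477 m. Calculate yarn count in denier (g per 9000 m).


Formula: den = (mass_g / length_m) * 9000
Substituting: den = (23.45 / 6477) * 9000
Intermediate: 23.45 / 6477 = 0.0036205 g/m
den = 0.0036205 * 9000 = 32.6 denier

32.6 denier


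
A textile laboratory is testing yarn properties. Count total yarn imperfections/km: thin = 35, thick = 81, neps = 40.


Formula: Total = thin places + thick places + neps
Total = 35 + 81 + 40
Total = 156 imperfections/km

156 imperfections/km


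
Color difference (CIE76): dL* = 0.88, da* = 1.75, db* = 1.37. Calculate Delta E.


Formula: Delta E = sqrt(dL*^2 + da*^2 + db*^2)
Step 1: dL*^2 = 0.88^2 = 0.7744
Step 2: da*^2 = 1.75^2 = 3.0625
Step 3: db*^2 = 1.37^2 = 1.8769
Step 4: Sum = 0.7744 + 3.0625 + 1.8769 = 5.7138
Step 5: Delta E = sqrt(5.7138) = 2.39

2.39 Delta E


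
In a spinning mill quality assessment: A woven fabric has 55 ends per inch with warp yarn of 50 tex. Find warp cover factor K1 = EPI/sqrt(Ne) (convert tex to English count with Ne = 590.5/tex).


Formula: K1 = EPI / sqrt(Ne), with Ne = 590.5 / tex_warp
Step 1: Ne = 590.5 / 50 = 11.81
Step 2: sqrt(Ne) = sqrt(11.81) = 3.4366
Step 3: K1 = 55 / 3.4366 = 16.0

16.0


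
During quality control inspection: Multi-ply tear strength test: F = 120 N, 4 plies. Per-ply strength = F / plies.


Formula: Per-ply strength = Total force / Number of plies
Per-ply = 120 N / 4
Per-ply = 30 N

30 N


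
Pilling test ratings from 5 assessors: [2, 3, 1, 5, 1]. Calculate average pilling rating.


Formula: Mean = sum / count
Sum = 2 + 3 + 1 + 5 + 1 = 12
Mean = 12 / 5 = 2.4

2.4


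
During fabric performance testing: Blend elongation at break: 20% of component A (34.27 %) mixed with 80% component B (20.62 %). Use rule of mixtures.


Formula: Blend property = (fraction_A * property_A) + (fraction_B * property_B)
Step 1: Contribution A = 20/100 * 34.27 % = 6.854 %
Step 2: Contribution B = 80/100 * 20.62 % = 16.496 %
Step 3: Blend elongation at break = 6.854 + 16.496 = 23.35 %

23.35 %


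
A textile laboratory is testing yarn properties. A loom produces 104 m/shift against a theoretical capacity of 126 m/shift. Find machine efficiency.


Formula: Efficiency% = (Actual output / Theoretical output) * 100
Efficiency% = (104 / 126) * 100
Efficiency% = 0.825397 * 100 = 82.5397% ≈ 82.5%

82.5%


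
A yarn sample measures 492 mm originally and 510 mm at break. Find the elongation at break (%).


Formula: Elongation (%) = ((L_break - L0) / L0) * 100
Step 1: Extension = 510 - 492 = 18 mm
Step 2: Elongation = (18 / 492) * 100
Step 3: Elongation = 0.036585 * 100 = 3.6585% ≈ 3.7%

3.7%


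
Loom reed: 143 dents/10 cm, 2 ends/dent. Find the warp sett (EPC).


Formula: EPC = (dents per 10 cm * ends per dent) / 10
Step 1: Total ends per 10 cm = 143 * 2 = 286
Step 2: EPC = 286 / 10 = 28.6 ends/cm

28.6 ends/cm


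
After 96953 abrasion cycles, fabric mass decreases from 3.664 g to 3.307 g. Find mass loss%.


Formula: Mass loss% = ((m_before - m_after) / m_before) * 100
Step 1: Mass loss = 3.664 - 3.307 = 0.357 g
Step 2: Ratio = 0.357 / 3.664 = 0.0974345
Step 3: Mass loss% = 0.0974345 * 100 = 9.74345% ≈ 9.74%

9.74%


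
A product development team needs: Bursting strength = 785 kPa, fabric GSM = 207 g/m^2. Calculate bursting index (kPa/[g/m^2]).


Formula: Bursting Index = Bursting Strength / Fabric GSM
BI = 785 kPa / 207 g/m^2
BI = 3.792 kPa/(g/m^2)

3.792 kPa/(g/m^2)


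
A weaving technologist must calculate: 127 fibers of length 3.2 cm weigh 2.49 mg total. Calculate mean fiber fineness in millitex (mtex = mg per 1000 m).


Formula: fineness (mtex) = mass (mg) / total length (km) = (mass_mg / total_length_m) * 1000
Step 1: Convert fiber length: 3.2 cm = 0.032 m
Step 2: Total fiber length = 127 * 0.032 = 4.064 m
Step 3: Linear density = 2.49 mg / 4.064 m = 0.6127 mg/m
Step 4: fineness = 0.6127 * 1000 = 612.7 mtex

612.7 mtex


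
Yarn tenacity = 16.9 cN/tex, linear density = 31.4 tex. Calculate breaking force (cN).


Formula: Breaking force = Tenacity * Linear density
F = 16.9 cN/tex * 31.4 tex
F = 530.66 cN

530.66 cN


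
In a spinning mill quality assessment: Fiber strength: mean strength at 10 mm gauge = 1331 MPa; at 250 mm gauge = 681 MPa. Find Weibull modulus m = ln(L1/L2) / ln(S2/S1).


Formula: m = ln(L1/L2) / ln(S2/S1)
Step 1: ln(L1/L2) = ln(10/250) = -3.21888
Step 2: S2/S1 = 681/1331 = 0.51165
Step 3: ln(S2/S1) = ln(0.51165) = -0.67011
Step 4: m = -3.21888 / -0.67011 = 4.80

4.80 (Weibull m)


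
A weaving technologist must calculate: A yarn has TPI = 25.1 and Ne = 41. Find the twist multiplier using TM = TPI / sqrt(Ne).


Formula: TM = TPI / sqrt(Ne)
Step 1: sqrt(Ne) = sqrt(41) = 6.4031
Step 2: TM = 25.1 / 6.4031 = 3.92

3.92 TM


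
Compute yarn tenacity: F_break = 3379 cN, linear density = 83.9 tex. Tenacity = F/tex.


Formula: Tenacity = Breaking force / Linear density
Tenacity = 3379 cN / 83.9 tex
Tenacity = 40.27 cN/tex

40.27 cN/tex


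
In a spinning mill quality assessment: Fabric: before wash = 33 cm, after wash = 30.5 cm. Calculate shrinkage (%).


Formula: Shrinkage% = ((L_before - L_after) / L_before) * 100
Step 1: Shrinkage = 33 - 30.5 = 2.5 cm
Step 2: Shrinkage% = (2.5 / 33) * 100
Step 3: Shrinkage% = 0.075758 * 100 = 7.5758% ≈ 7.6%

7.6%


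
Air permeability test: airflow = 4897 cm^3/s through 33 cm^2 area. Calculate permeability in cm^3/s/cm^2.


Formula: Air Permeability = Airflow / Test Area
AP = 4897 cm^3/s / 33 cm^2
AP = 148.4 cm^3/s/cm^2

148.4 cm^3/s/cm^2


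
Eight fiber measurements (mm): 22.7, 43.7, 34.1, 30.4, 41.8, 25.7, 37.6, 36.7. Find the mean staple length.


Formula: Mean = sum of lengths / count
Sum = 22.7 + 43.7 + 34.1 + 30.4 + 41.8 + 25.7 + 37.6 + 36.7
Sum = 272.7 mm
Mean = 272.7 / 8 = 34.09 mm

34.09 mm


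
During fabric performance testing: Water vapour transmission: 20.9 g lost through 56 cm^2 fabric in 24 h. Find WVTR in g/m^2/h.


Formula: WVTR = mass_loss / (area * time)
Step 1: Convert area: 56 cm^2 = 0.0056 m^2
Step 2: WVTR = 20.9 g / (0.0056 m^2 * 24 h)
Step 3: WVTR = 20.9 / 0.1344 = 155.5 g/m^2/h

155.5 g/m^2/h


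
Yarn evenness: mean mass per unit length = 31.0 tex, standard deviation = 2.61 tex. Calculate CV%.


Formula: CV% = (standard deviation / mean) * 100
Step 1: Ratio = 2.61 / 31.0 = 0.084194
Step 2: CV% = 0.084194 * 100 = 8.4194% ≈ 8.4%

8.4%


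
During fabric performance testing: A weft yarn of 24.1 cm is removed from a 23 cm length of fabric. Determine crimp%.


Formula: Crimp% = ((L_yarn - L_fabric) / L_fabric) * 100
Step 1: Extension = 24.1 - 23 = 1.1 cm
Step 2: Crimp% = (1.1 / 23) * 100
Step 3: Crimp% = 0.047826 * 100 = 4.7826% ≈ 4.8%

4.8%


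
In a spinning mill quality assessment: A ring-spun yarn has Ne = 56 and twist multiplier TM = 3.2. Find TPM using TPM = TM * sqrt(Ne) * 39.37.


Formula: TPM = TM * sqrt(Ne) * 39.37
Step 1: sqrt(Ne) = sqrt(56) = 7.4833
Step 2: TM * sqrt(Ne) = 3.2 * 7.4833 = 23.9466
Step 3: TPM = 23.9466 * 39.37 = 943 twists/m

943 twists/m


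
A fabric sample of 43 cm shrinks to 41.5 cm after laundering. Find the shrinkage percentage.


Formula: Shrinkage% = ((L_before - L_after) / L_before) * 100
Step 1: Shrinkage = 43 - 41.5 = 1.5 cm
Step 2: Shrinkage% = (1.5 / 43) * 100
Step 3: Shrinkage% = 0.034884 * 100 = 3.4884% ≈ 3.5%

3.5%


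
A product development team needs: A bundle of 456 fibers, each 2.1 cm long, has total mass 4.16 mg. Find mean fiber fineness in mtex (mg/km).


Formula: fineness (mtex) = mass (mg) / total length (km) = (mass_mg / total_length_m) * 1000
Step 1: Convert fiber length: 2.1 cm = 0.021 m
Step 2: Total fiber length = 456 * 0.021 = 9.576 m
Step 3: Linear density = 4.16 mg / 9.576 m = 0.4344 mg/m
Step 4: fineness = 0.4344 * 1000 = 434.4 mtex

434.4 mtex


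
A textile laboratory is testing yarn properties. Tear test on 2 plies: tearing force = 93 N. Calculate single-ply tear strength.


Formula: Per-ply strength = Total force / Number of plies
Per-ply = 93 N / 2
Per-ply = 46.5 N

46.5 N


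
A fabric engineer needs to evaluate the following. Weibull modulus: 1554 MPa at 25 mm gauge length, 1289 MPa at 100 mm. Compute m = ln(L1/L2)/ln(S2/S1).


Formula: m = ln(L1/L2) / ln(S2/S1)
Step 1: ln(L1/L2) = ln(25/100) = -1.38629
Step 2: S2/S1 = 1289/1554 = 0.82947
Step 3: ln(S2/S1) = ln(0.82947) = -0.18697
Step 4: m = -1.38629 / -0.18697 = 7.41

7.41 (Weibull m)


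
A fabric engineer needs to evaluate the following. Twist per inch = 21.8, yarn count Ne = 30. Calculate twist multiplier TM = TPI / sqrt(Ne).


Formula: TM = TPI / sqrt(Ne)
Step 1: sqrt(Ne) = sqrt(30) = 5.4772
Step 2: TM = 21.8 / 5.4772 = 3.98

3.98 TM


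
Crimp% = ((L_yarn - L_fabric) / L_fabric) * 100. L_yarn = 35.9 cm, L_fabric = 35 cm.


Formula: Crimp% = ((L_yarn - L_fabric) / L_fabric) * 100
Step 1: Extension = 35.9 - 35 = 0.9 cm
Step 2: Crimp% = (0.9 / 35) * 100
Step 3: Crimp% = 0.025714 * 100 = 2.5714% ≈ 2.6%

2.6%


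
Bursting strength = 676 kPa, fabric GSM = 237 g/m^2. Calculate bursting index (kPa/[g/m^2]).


Formula: Bursting Index = Bursting Strength / Fabric GSM
BI = 676 kPa / 237 g/m^2
BI = 2.852 kPa/(g/m^2)

2.852 kPa/(g/m^2)


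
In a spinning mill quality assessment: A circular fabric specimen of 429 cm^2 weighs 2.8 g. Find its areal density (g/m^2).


Formula: GSM = mass_g / area_m2
Step 1: Convert area: 429 cm^2 = 429 / 10000 = 0.0429 m^2
Step 2: GSM = 2.8 g / 0.0429 m^2 = 65.3 g/m^2

65.3 g/m^2


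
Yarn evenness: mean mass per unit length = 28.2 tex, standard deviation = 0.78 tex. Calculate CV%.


Formula: CV% = (standard deviation / mean) * 100
Step 1: Ratio = 0.78 / 28.2 = 0.02766
Step 2: CV% = 0.02766 * 100 = 2.766% ≈ 2.8%

2.8%


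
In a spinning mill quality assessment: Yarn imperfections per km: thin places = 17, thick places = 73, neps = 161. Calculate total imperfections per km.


Formula: Total = thin places + thick places + neps
Total = 17 + 73 + 161
Total = 251 imperfections/km

251 imperfections/km


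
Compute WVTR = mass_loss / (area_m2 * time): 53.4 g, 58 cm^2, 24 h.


Formula: WVTR = mass_loss / (area * time)
Step 1: Convert area: 58 cm^2 = 0.0058 m^2
Step 2: WVTR = 53.4 g / (0.0058 m^2 * 24 h)
Step 3: WVTR = 53.4 / 0.1392 = 383.6 g/m^2/h

383.6 g/m^2/h
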